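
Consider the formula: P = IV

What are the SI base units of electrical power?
Units of each symbol in P = IV:
  I (current): A
  V (voltage, in volts): kg·m²/(s³·A)

Multiplying the contributions: [A] · [kg·m²/(s³·A)]
Adding exponents of each base unit: kg: 1, m: 2, s: -3
SI base units of electrical power: kg·m²/s³

Answer: kg·m²/s³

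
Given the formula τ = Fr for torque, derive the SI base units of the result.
Units of each symbol in τ = Fr:
  F (force): kg·m/s²
  r (lever arm): m

Multiplying the contributions: [kg·m/s²] · [m]
Adding exponents of each base unit: kg: 1, m: 2, s: -2
SI base units of torque: kg·m²/s²

Answer: kg·m²/s²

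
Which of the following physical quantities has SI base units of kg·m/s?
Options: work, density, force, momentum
Checking the SI base units of each option:
  work (W = Fd): kg·m²/s²  ✗
  density (ρ = m/V): kg/m³  ✗
  force (F = ma): kg·m/s²  ✗
  momentum (p = mv): kg·m/s  ✓ matches

Only momentum has units kg·m/s.

Answer: momentum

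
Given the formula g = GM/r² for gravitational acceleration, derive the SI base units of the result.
Units of each symbol in g = GM/r²:
  G (gravitational constant): m³/(kg·s²)
  M (mass): kg
  r (distance): m  → to the power 2 in the denominator, contributes 1/m²

Multiplying the contributions: [m³/(kg·s²)] · [kg] · [1/m²]
Adding exponents of each base unit: m: 1, s: -2
SI base units of gravitational acceleration: m/s²

Answer: m/s²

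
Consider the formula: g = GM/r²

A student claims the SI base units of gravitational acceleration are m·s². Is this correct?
Units of each symbol in g = GM/r²:
  G (gravitational constant): m³/(kg·s²)
  M (mass): kg
  r (distance): m  → to the power 2 in the denominator, contributes 1/m²

Multiplying the contributions: [m³/(kg·s²)] · [kg] · [1/m²]
Adding exponents of each base unit: m: 1, s: -2
SI base units of gravitational acceleration: m/s²

The claimed units m·s² (exponents m: 1, s: 2) do not match the derived units m/s² (exponents m: 1, s: -2), so the claim is incorrect.

Answer: No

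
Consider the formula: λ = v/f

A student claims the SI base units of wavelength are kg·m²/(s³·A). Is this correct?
Units of each symbol in λ = v/f:
  v (wave speed): m/s
  f (frequency): 1/s  → in the denominator, contributes s

Multiplying the contributions: [m/s] · [s]
Adding exponents of each base unit: m: 1
SI base units of wavelength: m

The claimed units kg·m²/(s³·A) (exponents kg: 1, m: 2, s: -3, A: -1) do not match the derived units m (exponents m: 1), so the claim is incorrect.

Answer: No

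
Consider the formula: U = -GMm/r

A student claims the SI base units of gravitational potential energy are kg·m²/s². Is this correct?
Units of each symbol in U = -GMm/r:
  G (gravitational constant): m³/(kg·s²)
  M (mass): kg
  m (mass): kg
  r (distance): m  → in the denominator, contributes 1/m
  The minus sign does not affect the units.

Multiplying the contributions: [m³/(kg·s²)] · [kg] · [kg] · [1/m]
Adding exponents of each base unit: kg: 1, m: 2, s: -2
SI base units of gravitational potential energy: kg·m²/s²

The claimed units kg·m²/s² match the derived units, so the claim is correct.

Answer: Yes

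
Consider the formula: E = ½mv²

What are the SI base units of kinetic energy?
Units of each symbol in E = ½mv²:
  m (mass): kg
  v (speed): m/s  → to the power 2, contributes m²/s²
  The factor ½ is dimensionless.

Multiplying the contributions: [kg] · [m²/s²]
Adding exponents of each base unit: kg: 1, m: 2, s: -2
SI base units of kinetic energy: kg·m²/s²

Answer: kg·m²/s²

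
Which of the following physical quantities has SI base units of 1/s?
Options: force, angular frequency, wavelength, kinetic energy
Checking the SI base units of each option:
  force (F = ma): kg·m/s²  ✗
  angular frequency (ω = 2πf): 1/s  ✓ matches
  wavelength (λ = v/f): m  ✗
  kinetic energy (E = ½mv²): kg·m²/s²  ✗

Only angular frequency has units 1/s.

Answer: angular frequency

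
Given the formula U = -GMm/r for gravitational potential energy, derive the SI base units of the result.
Units of each symbol in U = -GMm/r:
  G (gravitational constant): m³/(kg·s²)
  M (mass): kg
  m (mass): kg
  r (distance): m  → in the denominator, contributes 1/m
  The minus sign does not affect the units.

Multiplying the contributions: [m³/(kg·s²)] · [kg] · [kg] · [1/m]
Adding exponents of each base unit: kg: 1, m: 2, s: -2
SI base units of gravitational potential energy: kg·m²/s²

Answer: kg·m²/s²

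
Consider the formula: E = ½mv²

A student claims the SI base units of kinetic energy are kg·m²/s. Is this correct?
Units of each symbol in E = ½mv²:
  m (mass): kg
  v (speed): m/s  → to the power 2, contributes m²/s²
  The factor ½ is dimensionless.

Multiplying the contributions: [kg] · [m²/s²]
Adding exponents of each base unit: kg: 1, m: 2, s: -2
SI base units of kinetic energy: kg·m²/s²

The claimed units kg·m²/s (exponents kg: 1, m: 2, s: -1) do not match the derived units kg·m²/s² (exponents kg: 1, m: 2, s: -2), so the claim is incorrect.

Answer: No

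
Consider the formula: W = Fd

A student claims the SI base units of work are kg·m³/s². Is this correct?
Units of each symbol in W = Fd:
  F (force): kg·m/s²
  d (displacement): m

Multiplying the contributions: [kg·m/s²] · [m]
Adding exponents of each base unit: kg: 1, m: 2, s: -2
SI base units of work: kg·m²/s²

The claimed units kg·m³/s² (exponents kg: 1, m: 3, s: -2) do not match the derived units kg·m²/s² (exponents kg: 1, m: 2, s: -2), so the claim is incorrect.

Answer: No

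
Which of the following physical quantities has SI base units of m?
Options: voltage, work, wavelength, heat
Checking the SI base units of each option:
  voltage (V = IR): kg·m²/(s³·A)  ✗
  work (W = Fd): kg·m²/s²  ✗
  wavelength (λ = v/f): m  ✓ matches
  heat (Q = mcΔT): kg·m²/s²  ✗

Only wavelength has units m.

Answer: wavelength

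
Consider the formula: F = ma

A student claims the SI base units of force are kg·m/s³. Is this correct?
Units of each symbol in F = ma:
  m (mass): kg
  a (acceleration): m/s²

Multiplying the contributions: [kg] · [m/s²]
Adding exponents of each base unit: kg: 1, m: 1, s: -2
SI base units of force: kg·m/s²

The claimed units kg·m/s³ (exponents kg: 1, m: 1, s: -3) do not match the derived units kg·m/s² (exponents kg: 1, m: 1, s: -2), so the claim is incorrect.

Answer: No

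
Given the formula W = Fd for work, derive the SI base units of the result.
Units of each symbol in W = Fd:
  F (force): kg·m/s²
  d (displacement): m

Multiplying the contributions: [kg·m/s²] · [m]
Adding exponents of each base unit: kg: 1, m: 2, s: -2
SI base units of work: kg·m²/s²

Answer: kg·m²/s²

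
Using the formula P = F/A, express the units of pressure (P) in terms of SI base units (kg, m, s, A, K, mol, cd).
Units of each symbol in P = F/A:
  F (force): kg·m/s²
  A (area): m²  → in the denominator, contributes 1/m²

Multiplying the contributions: [kg·m/s²] · [1/m²]
Adding exponents of each base unit: kg: 1, m: -1, s: -2
SI base units of pressure: kg/(m·s²)

Answer: kg/(m·s²)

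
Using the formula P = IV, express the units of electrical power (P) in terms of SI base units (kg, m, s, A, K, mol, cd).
Units of each symbol in P = IV:
  I (current): A
  V (voltage, in volts): kg·m²/(s³·A)

Multiplying the contributions: [A] · [kg·m²/(s³·A)]
Adding exponents of each base unit: kg: 1, m: 2, s: -3
SI base units of electrical power: kg·m²/s³

Answer: kg·m²/s³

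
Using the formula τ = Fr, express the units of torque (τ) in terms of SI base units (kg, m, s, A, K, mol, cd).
Units of each symbol in τ = Fr:
  F (force): kg·m/s²
  r (lever arm): m

Multiplying the contributions: [kg·m/s²] · [m]
Adding exponents of each base unit: kg: 1, m: 2, s: -2
SI base units of torque: kg·m²/s²

Answer: kg·m²/s²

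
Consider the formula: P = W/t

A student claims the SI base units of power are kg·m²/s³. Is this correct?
Units of each symbol in P = W/t:
  W (work): kg·m²/s²
  t (time): s  → in the denominator, contributes 1/s

Multiplying the contributions: [kg·m²/s²] · [1/s]
Adding exponents of each base unit: kg: 1, m: 2, s: -3
SI base units of power: kg·m²/s³

The claimed units kg·m²/s³ match the derived units, so the claim is correct.

Answer: Yes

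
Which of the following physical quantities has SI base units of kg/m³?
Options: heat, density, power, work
Checking the SI base units of each option:
  heat (Q = mcΔT): kg·m²/s²  ✗
  density (ρ = m/V): kg/m³  ✓ matches
  power (P = W/t): kg·m²/s³  ✗
  work (W = Fd): kg·m²/s²  ✗

Only density has units kg/m³.

Answer: density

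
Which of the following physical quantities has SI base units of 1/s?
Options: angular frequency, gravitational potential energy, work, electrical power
Checking the SI base units of each option:
  angular frequency (ω = 2πf): 1/s  ✓ matches
  gravitational potential energy (U = -GMm/r): kg·m²/s²  ✗
  work (W = Fd): kg·m²/s²  ✗
  electrical power (P = IV): kg·m²/s³  ✗

Only angular frequency has units 1/s.

Answer: angular frequency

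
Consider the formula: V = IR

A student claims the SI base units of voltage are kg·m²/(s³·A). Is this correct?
Units of each symbol in V = IR:
  I (current): A
  R (resistance, in ohms): kg·m²/(s³·A²)

Multiplying the contributions: [A] · [kg·m²/(s³·A²)]
Adding exponents of each base unit: kg: 1, m: 2, s: -3, A: -1
SI base units of voltage: kg·m²/(s³·A)

The claimed units kg·m²/(s³·A) match the derived units, so the claim is correct.

Answer: Yes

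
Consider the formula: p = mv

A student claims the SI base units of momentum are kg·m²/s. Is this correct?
Units of each symbol in p = mv:
  m (mass): kg
  v (velocity): m/s

Multiplying the contributions: [kg] · [m/s]
Adding exponents of each base unit: kg: 1, m: 1, s: -1
SI base units of momentum: kg·m/s

The claimed units kg·m²/s (exponents kg: 1, m: 2, s: -1) do not match the derived units kg·m/s (exponents kg: 1, m: 1, s: -1), so the claim is incorrect.

Answer: No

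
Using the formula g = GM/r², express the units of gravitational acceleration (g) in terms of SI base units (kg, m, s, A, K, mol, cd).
Units of each symbol in g = GM/r²:
  G (gravitational constant): m³/(kg·s²)
  M (mass): kg
  r (distance): m  → to the power 2 in the denominator, contributes 1/m²

Multiplying the contributions: [m³/(kg·s²)] · [kg] · [1/m²]
Adding exponents of each base unit: m: 1, s: -2
SI base units of gravitational acceleration: m/s²

Answer: m/s²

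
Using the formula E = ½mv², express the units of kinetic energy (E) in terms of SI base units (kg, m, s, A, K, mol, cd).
Units of each symbol in E = ½mv²:
  m (mass): kg
  v (speed): m/s  → to the power 2, contributes m²/s²
  The factor ½ is dimensionless.

Multiplying the contributions: [kg] · [m²/s²]
Adding exponents of each base unit: kg: 1, m: 2, s: -2
SI base units of kinetic energy: kg·m²/s²

Answer: kg·m²/s²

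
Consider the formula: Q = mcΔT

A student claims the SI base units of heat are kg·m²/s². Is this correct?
Units of each symbol in Q = mcΔT:
  m (mass): kg
  c (specific heat capacity, in J/(kg·K)): m²/(s²·K)
  ΔT (temperature change): K

Multiplying the contributions: [kg] · [m²/(s²·K)] · [K]
Adding exponents of each base unit: kg: 1, m: 2, s: -2
SI base units of heat: kg·m²/s²

The claimed units kg·m²/s² match the derived units, so the claim is correct.

Answer: Yes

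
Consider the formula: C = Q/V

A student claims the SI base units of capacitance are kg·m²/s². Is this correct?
Units of each symbol in C = Q/V:
  Q (charge, in coulombs): s·A
  V (voltage, in volts): kg·m²/(s³·A)  → in the denominator, contributes s³·A/(kg·m²)

Multiplying the contributions: [s·A] · [s³·A/(kg·m²)]
Adding exponents of each base unit: kg: -1, m: -2, s: 4, A: 2
SI base units of capacitance: s⁴·A²/(kg·m²)

The claimed units kg·m²/s² (exponents kg: 1, m: 2, s: -2) do not match the derived units s⁴·A²/(kg·m²) (exponents kg: -1, m: -2, s: 4, A: 2), so the claim is incorrect.

Answer: No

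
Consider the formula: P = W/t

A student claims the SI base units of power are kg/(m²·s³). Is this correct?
Units of each symbol in P = W/t:
  W (work): kg·m²/s²
  t (time): s  → in the denominator, contributes 1/s

Multiplying the contributions: [kg·m²/s²] · [1/s]
Adding exponents of each base unit: kg: 1, m: 2, s: -3
SI base units of power: kg·m²/s³

The claimed units kg/(m²·s³) (exponents kg: 1, m: -2, s: -3) do not match the derived units kg·m²/s³ (exponents kg: 1, m: 2, s: -3), so the claim is incorrect.

Answer: No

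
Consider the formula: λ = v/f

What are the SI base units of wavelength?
Units of each symbol in λ = v/f:
  v (wave speed): m/s
  f (frequency): 1/s  → in the denominator, contributes s

Multiplying the contributions: [m/s] · [s]
Adding exponents of each base unit: m: 1
SI base units of wavelength: m

Answer: m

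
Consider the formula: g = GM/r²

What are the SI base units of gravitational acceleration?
Units of each symbol in g = GM/r²:
  G (gravitational constant): m³/(kg·s²)
  M (mass): kg
  r (distance): m  → to the power 2 in the denominator, contributes 1/m²

Multiplying the contributions: [m³/(kg·s²)] · [kg] · [1/m²]
Adding exponents of each base unit: m: 1, s: -2
SI base units of gravitational acceleration: m/s²

Answer: m/s²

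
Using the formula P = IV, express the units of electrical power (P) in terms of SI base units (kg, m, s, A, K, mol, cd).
Units of each symbol in P = IV:
  I (current): A
  V (voltage, in volts): kg·m²/(s³·A)

Multiplying the contributions: [A] · [kg·m²/(s³·A)]
Adding exponents of each base unit: kg: 1, m: 2, s: -3
SI base units of electrical power: kg·m²/s³

Answer: kg·m²/s³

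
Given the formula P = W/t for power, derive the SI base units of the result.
Units of each symbol in P = W/t:
  W (work): kg·m²/s²
  t (time): s  → in the denominator, contributes 1/s

Multiplying the contributions: [kg·m²/s²] · [1/s]
Adding exponents of each base unit: kg: 1, m: 2, s: -3
SI base units of power: kg·m²/s³

Answer: kg·m²/s³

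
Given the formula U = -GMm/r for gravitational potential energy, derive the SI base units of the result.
Units of each symbol in U = -GMm/r:
  G (gravitational constant): m³/(kg·s²)
  M (mass): kg
  m (mass): kg
  r (distance): m  → in the denominator, contributes 1/m
  The minus sign does not affect the units.

Multiplying the contributions: [m³/(kg·s²)] · [kg] · [kg] · [1/m]
Adding exponents of each base unit: kg: 1, m: 2, s: -2
SI base units of gravitational potential energy: kg·m²/s²

Answer: kg·m²/s²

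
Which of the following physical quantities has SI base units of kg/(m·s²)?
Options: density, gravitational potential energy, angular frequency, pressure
Checking the SI base units of each option:
  density (ρ = m/V): kg/m³  ✗
  gravitational potential energy (U = -GMm/r): kg·m²/s²  ✗
  angular frequency (ω = 2πf): 1/s  ✗
  pressure (P = F/A): kg/(m·s²)  ✓ matches

Only pressure has units kg/(m·s²).

Answer: pressure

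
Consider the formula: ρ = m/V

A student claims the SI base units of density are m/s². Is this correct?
Units of each symbol in ρ = m/V:
  m (mass): kg
  V (volume): m³  → in the denominator, contributes 1/m³

Multiplying the contributions: [kg] · [1/m³]
Adding exponents of each base unit: kg: 1, m: -3
SI base units of density: kg/m³

The claimed units m/s² (exponents m: 1, s: -2) do not match the derived units kg/m³ (exponents kg: 1, m: -3), so the claim is incorrect.

Answer: No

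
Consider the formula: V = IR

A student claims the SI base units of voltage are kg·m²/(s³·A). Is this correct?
Units of each symbol in V = IR:
  I (current): A
  R (resistance, in ohms): kg·m²/(s³·A²)

Multiplying the contributions: [A] · [kg·m²/(s³·A²)]
Adding exponents of each base unit: kg: 1, m: 2, s: -3, A: -1
SI base units of voltage: kg·m²/(s³·A)

The claimed units kg·m²/(s³·A) match the derived units, so the claim is correct.

Answer: Yes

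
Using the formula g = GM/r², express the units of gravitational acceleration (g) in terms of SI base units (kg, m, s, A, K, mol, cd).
Units of each symbol in g = GM/r²:
  G (gravitational constant): m³/(kg·s²)
  M (mass): kg
  r (distance): m  → to the power 2 in the denominator, contributes 1/m²

Multiplying the contributions: [m³/(kg·s²)] · [kg] · [1/m²]
Adding exponents of each base unit: m: 1, s: -2
SI base units of gravitational acceleration: m/s²

Answer: m/s²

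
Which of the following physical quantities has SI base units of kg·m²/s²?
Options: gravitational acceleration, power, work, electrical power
Checking the SI base units of each option:
  gravitational acceleration (g = GM/r²): m/s²  ✗
  power (P = W/t): kg·m²/s³  ✗
  work (W = Fd): kg·m²/s²  ✓ matches
  electrical power (P = IV): kg·m²/s³  ✗

Only work has units kg·m²/s².

Answer: work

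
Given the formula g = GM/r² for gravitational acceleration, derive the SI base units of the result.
Units of each symbol in g = GM/r²:
  G (gravitational constant): m³/(kg·s²)
  M (mass): kg
  r (distance): m  → to the power 2 in the denominator, contributes 1/m²

Multiplying the contributions: [m³/(kg·s²)] · [kg] · [1/m²]
Adding exponents of each base unit: m: 1, s: -2
SI base units of gravitational acceleration: m/s²

Answer: m/s²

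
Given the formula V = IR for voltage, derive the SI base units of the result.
Units of each symbol in V = IR:
  I (current): A
  R (resistance, in ohms): kg·m²/(s³·A²)

Multiplying the contributions: [A] · [kg·m²/(s³·A²)]
Adding exponents of each base unit: kg: 1, m: 2, s: -3, A: -1
SI base units of voltage: kg·m²/(s³·A)

Answer: kg·m²/(s³·A)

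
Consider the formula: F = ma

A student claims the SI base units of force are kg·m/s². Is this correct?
Units of each symbol in F = ma:
  m (mass): kg
  a (acceleration): m/s²

Multiplying the contributions: [kg] · [m/s²]
Adding exponents of each base unit: kg: 1, m: 1, s: -2
SI base units of force: kg·m/s²

The claimed units kg·m/s² match the derived units, so the claim is correct.

Answer: Yes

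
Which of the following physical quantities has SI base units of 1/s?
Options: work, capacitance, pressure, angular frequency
Checking the SI base units of each option:
  work (W = Fd): kg·m²/s²  ✗
  capacitance (C = Q/V): s⁴·A²/(kg·m²)  ✗
  pressure (P = F/A): kg/(m·s²)  ✗
  angular frequency (ω = 2πf): 1/s  ✓ matches

Only angular frequency has units 1/s.

Answer: angular frequency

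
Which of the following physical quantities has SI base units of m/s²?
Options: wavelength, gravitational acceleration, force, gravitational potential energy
Checking the SI base units of each option:
  wavelength (λ = v/f): m  ✗
  gravitational acceleration (g = GM/r²): m/s²  ✓ matches
  force (F = ma): kg·m/s²  ✗
  gravitational potential energy (U = -GMm/r): kg·m²/s²  ✗

Only gravitational acceleration has units m/s².

Answer: gravitational acceleration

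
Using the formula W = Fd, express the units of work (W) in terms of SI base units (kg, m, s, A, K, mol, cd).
Units of each symbol in W = Fd:
  F (force): kg·m/s²
  d (displacement): m

Multiplying the contributions: [kg·m/s²] · [m]
Adding exponents of each base unit: kg: 1, m: 2, s: -2
SI base units of work: kg·m²/s²

Answer: kg·m²/s²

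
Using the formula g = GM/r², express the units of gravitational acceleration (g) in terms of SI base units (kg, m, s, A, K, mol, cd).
Units of each symbol in g = GM/r²:
  G (gravitational constant): m³/(kg·s²)
  M (mass): kg
  r (distance): m  → to the power 2 in the denominator, contributes 1/m²

Multiplying the contributions: [m³/(kg·s²)] · [kg] · [1/m²]
Adding exponents of each base unit: m: 1, s: -2
SI base units of gravitational acceleration: m/s²

Answer: m/s²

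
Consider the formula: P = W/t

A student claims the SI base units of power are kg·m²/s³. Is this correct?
Units of each symbol in P = W/t:
  W (work): kg·m²/s²
  t (time): s  → in the denominator, contributes 1/s

Multiplying the contributions: [kg·m²/s²] · [1/s]
Adding exponents of each base unit: kg: 1, m: 2, s: -3
SI base units of power: kg·m²/s³

The claimed units kg·m²/s³ match the derived units, so the claim is correct.

Answer: Yes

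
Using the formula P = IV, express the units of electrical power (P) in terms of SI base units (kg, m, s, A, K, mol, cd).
Units of each symbol in P = IV:
  I (current): A
  V (voltage, in volts): kg·m²/(s³·A)

Multiplying the contributions: [A] · [kg·m²/(s³·A)]
Adding exponents of each base unit: kg: 1, m: 2, s: -3
SI base units of electrical power: kg·m²/s³

Answer: kg·m²/s³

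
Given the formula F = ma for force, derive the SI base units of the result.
Units of each symbol in F = ma:
  m (mass): kg
  a (acceleration): m/s²

Multiplying the contributions: [kg] · [m/s²]
Adding exponents of each base unit: kg: 1, m: 1, s: -2
SI base units of force: kg·m/s²

Answer: kg·m/s²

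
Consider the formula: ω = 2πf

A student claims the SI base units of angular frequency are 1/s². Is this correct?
Units of each symbol in ω = 2πf:
  f (frequency): 1/s
  The factor 2π is dimensionless.

Multiplying the contributions: [1/s]
Adding exponents of each base unit: s: -1
SI base units of angular frequency: 1/s

The claimed units 1/s² (exponents s: -2) do not match the derived units 1/s (exponents s: -1), so the claim is incorrect.

Answer: No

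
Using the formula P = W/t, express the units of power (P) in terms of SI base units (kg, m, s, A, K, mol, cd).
Units of each symbol in P = W/t:
  W (work): kg·m²/s²
  t (time): s  → in the denominator, contributes 1/s

Multiplying the contributions: [kg·m²/s²] · [1/s]
Adding exponents of each base unit: kg: 1, m: 2, s: -3
SI base units of power: kg·m²/s³

Answer: kg·m²/s³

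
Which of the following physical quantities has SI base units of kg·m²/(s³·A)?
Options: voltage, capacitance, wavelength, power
Checking the SI base units of each option:
  voltage (V = IR): kg·m²/(s³·A)  ✓ matches
  capacitance (C = Q/V): s⁴·A²/(kg·m²)  ✗
  wavelength (λ = v/f): m  ✗
  power (P = W/t): kg·m²/s³  ✗

Only voltage has units kg·m²/(s³·A).

Answer: voltage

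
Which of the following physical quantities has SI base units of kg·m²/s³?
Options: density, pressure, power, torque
Checking the SI base units of each option:
  density (ρ = m/V): kg/m³  ✗
  pressure (P = F/A): kg/(m·s²)  ✗
  power (P = W/t): kg·m²/s³  ✓ matches
  torque (τ = Fr): kg·m²/s²  ✗

Only power has units kg·m²/s³.

Answer: power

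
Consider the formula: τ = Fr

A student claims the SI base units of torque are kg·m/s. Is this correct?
Units of each symbol in τ = Fr:
  F (force): kg·m/s²
  r (lever arm): m

Multiplying the contributions: [kg·m/s²] · [m]
Adding exponents of each base unit: kg: 1, m: 2, s: -2
SI base units of torque: kg·m²/s²

The claimed units kg·m/s (exponents kg: 1, m: 1, s: -1) do not match the derived units kg·m²/s² (exponents kg: 1, m: 2, s: -2), so the claim is incorrect.

Answer: No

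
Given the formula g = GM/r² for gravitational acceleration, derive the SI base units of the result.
Units of each symbol in g = GM/r²:
  G (gravitational constant): m³/(kg·s²)
  M (mass): kg
  r (distance): m  → to the power 2 in the denominator, contributes 1/m²

Multiplying the contributions: [m³/(kg·s²)] · [kg] · [1/m²]
Adding exponents of each base unit: m: 1, s: -2
SI base units of gravitational acceleration: m/s²

Answer: m/s²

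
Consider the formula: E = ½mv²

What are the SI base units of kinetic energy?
Units of each symbol in E = ½mv²:
  m (mass): kg
  v (speed): m/s  → to the power 2, contributes m²/s²
  The factor ½ is dimensionless.

Multiplying the contributions: [kg] · [m²/s²]
Adding exponents of each base unit: kg: 1, m: 2, s: -2
SI base units of kinetic energy: kg·m²/s²

Answer: kg·m²/s²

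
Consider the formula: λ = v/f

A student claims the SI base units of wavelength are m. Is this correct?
Units of each symbol in λ = v/f:
  v (wave speed): m/s
  f (frequency): 1/s  → in the denominator, contributes s

Multiplying the contributions: [m/s] · [s]
Adding exponents of each base unit: m: 1
SI base units of wavelength: m

The claimed units m match the derived units, so the claim is correct.

Answer: Yes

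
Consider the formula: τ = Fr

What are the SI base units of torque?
Units of each symbol in τ = Fr:
  F (force): kg·m/s²
  r (lever arm): m

Multiplying the contributions: [kg·m/s²] · [m]
Adding exponents of each base unit: kg: 1, m: 2, s: -2
SI base units of torque: kg·m²/s²

Answer: kg·m²/s²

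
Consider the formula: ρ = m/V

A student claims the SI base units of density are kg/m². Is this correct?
Units of each symbol in ρ = m/V:
  m (mass): kg
  V (volume): m³  → in the denominator, contributes 1/m³

Multiplying the contributions: [kg] · [1/m³]
Adding exponents of each base unit: kg: 1, m: -3
SI base units of density: kg/m³

The claimed units kg/m² (exponents kg: 1, m: -2) do not match the derived units kg/m³ (exponents kg: 1, m: -3), so the claim is incorrect.

Answer: No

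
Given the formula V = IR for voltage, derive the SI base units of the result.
Units of each symbol in V = IR:
  I (current): A
  R (resistance, in ohms): kg·m²/(s³·A²)

Multiplying the contributions: [A] · [kg·m²/(s³·A²)]
Adding exponents of each base unit: kg: 1, m: 2, s: -3, A: -1
SI base units of voltage: kg·m²/(s³·A)

Answer: kg·m²/(s³·A)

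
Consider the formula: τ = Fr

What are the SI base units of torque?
Units of each symbol in τ = Fr:
  F (force): kg·m/s²
  r (lever arm): m

Multiplying the contributions: [kg·m/s²] · [m]
Adding exponents of each base unit: kg: 1, m: 2, s: -2
SI base units of torque: kg·m²/s²

Answer: kg·m²/s²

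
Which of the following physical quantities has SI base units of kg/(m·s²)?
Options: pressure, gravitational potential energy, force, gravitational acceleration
Checking the SI base units of each option:
  pressure (P = F/A): kg/(m·s²)  ✓ matches
  gravitational potential energy (U = -GMm/r): kg·m²/s²  ✗
  force (F = ma): kg·m/s²  ✗
  gravitational acceleration (g = GM/r²): m/s²  ✗

Only pressure has units kg/(m·s²).

Answer: pressure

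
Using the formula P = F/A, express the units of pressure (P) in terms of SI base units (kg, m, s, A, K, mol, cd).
Units of each symbol in P = F/A:
  F (force): kg·m/s²
  A (area): m²  → in the denominator, contributes 1/m²

Multiplying the contributions: [kg·m/s²] · [1/m²]
Adding exponents of each base unit: kg: 1, m: -1, s: -2
SI base units of pressure: kg/(m·s²)

Answer: kg/(m·s²)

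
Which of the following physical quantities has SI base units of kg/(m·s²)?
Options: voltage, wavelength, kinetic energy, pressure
Checking the SI base units of each option:
  voltage (V = IR): kg·m²/(s³·A)  ✗
  wavelength (λ = v/f): m  ✗
  kinetic energy (E = ½mv²): kg·m²/s²  ✗
  pressure (P = F/A): kg/(m·s²)  ✓ matches

Only pressure has units kg/(m·s²).

Answer: pressure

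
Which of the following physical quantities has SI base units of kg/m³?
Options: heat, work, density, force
Checking the SI base units of each option:
  heat (Q = mcΔT): kg·m²/s²  ✗
  work (W = Fd): kg·m²/s²  ✗
  density (ρ = m/V): kg/m³  ✓ matches
  force (F = ma): kg·m/s²  ✗

Only density has units kg/m³.

Answer: density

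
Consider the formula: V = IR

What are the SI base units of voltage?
Units of each symbol in V = IR:
  I (current): A
  R (resistance, in ohms): kg·m²/(s³·A²)

Multiplying the contributions: [A] · [kg·m²/(s³·A²)]
Adding exponents of each base unit: kg: 1, m: 2, s: -3, A: -1
SI base units of voltage: kg·m²/(s³·A)

Answer: kg·m²/(s³·A)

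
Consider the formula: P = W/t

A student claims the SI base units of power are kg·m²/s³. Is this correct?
Units of each symbol in P = W/t:
  W (work): kg·m²/s²
  t (time): s  → in the denominator, contributes 1/s

Multiplying the contributions: [kg·m²/s²] · [1/s]
Adding exponents of each base unit: kg: 1, m: 2, s: -3
SI base units of power: kg·m²/s³

The claimed units kg·m²/s³ match the derived units, so the claim is correct.

Answer: Yes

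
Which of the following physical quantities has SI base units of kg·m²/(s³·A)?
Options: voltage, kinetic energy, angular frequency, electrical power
Checking the SI base units of each option:
  voltage (V = IR): kg·m²/(s³·A)  ✓ matches
  kinetic energy (E = ½mv²): kg·m²/s²  ✗
  angular frequency (ω = 2πf): 1/s  ✗
  electrical power (P = IV): kg·m²/s³  ✗

Only voltage has units kg·m²/(s³·A).

Answer: voltage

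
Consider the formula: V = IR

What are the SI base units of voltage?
Units of each symbol in V = IR:
  I (current): A
  R (resistance, in ohms): kg·m²/(s³·A²)

Multiplying the contributions: [A] · [kg·m²/(s³·A²)]
Adding exponents of each base unit: kg: 1, m: 2, s: -3, A: -1
SI base units of voltage: kg·m²/(s³·A)

Answer: kg·m²/(s³·A)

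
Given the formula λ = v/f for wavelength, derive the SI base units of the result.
Units of each symbol in λ = v/f:
  v (wave speed): m/s
  f (frequency): 1/s  → in the denominator, contributes s

Multiplying the contributions: [m/s] · [s]
Adding exponents of each base unit: m: 1
SI base units of wavelength: m

Answer: m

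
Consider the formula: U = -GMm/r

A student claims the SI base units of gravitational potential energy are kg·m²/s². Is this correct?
Units of each symbol in U = -GMm/r:
  G (gravitational constant): m³/(kg·s²)
  M (mass): kg
  m (mass): kg
  r (distance): m  → in the denominator, contributes 1/m
  The minus sign does not affect the units.

Multiplying the contributions: [m³/(kg·s²)] · [kg] · [kg] · [1/m]
Adding exponents of each base unit: kg: 1, m: 2, s: -2
SI base units of gravitational potential energy: kg·m²/s²

The claimed units kg·m²/s² match the derived units, so the claim is correct.

Answer: Yes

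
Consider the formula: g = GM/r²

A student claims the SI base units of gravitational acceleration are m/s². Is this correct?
Units of each symbol in g = GM/r²:
  G (gravitational constant): m³/(kg·s²)
  M (mass): kg
  r (distance): m  → to the power 2 in the denominator, contributes 1/m²

Multiplying the contributions: [m³/(kg·s²)] · [kg] · [1/m²]
Adding exponents of each base unit: m: 1, s: -2
SI base units of gravitational acceleration: m/s²

The claimed units m/s² match the derived units, so the claim is correct.

Answer: Yes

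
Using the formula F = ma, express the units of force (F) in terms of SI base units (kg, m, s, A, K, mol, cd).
Units of each symbol in F = ma:
  m (mass): kg
  a (acceleration): m/s²

Multiplying the contributions: [kg] · [m/s²]
Adding exponents of each base unit: kg: 1, m: 1, s: -2
SI base units of force: kg·m/s²

Answer: kg·m/s²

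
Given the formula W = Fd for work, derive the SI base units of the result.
Units of each symbol in W = Fd:
  F (force): kg·m/s²
  d (displacement): m

Multiplying the contributions: [kg·m/s²] · [m]
Adding exponents of each base unit: kg: 1, m: 2, s: -2
SI base units of work: kg·m²/s²

Answer: kg·m²/s²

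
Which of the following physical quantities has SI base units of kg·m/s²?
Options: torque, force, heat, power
Checking the SI base units of each option:
  torque (τ = Fr): kg·m²/s²  ✗
  force (F = ma): kg·m/s²  ✓ matches
  heat (Q = mcΔT): kg·m²/s²  ✗
  power (P = W/t): kg·m²/s³  ✗

Only force has units kg·m/s².

Answer: force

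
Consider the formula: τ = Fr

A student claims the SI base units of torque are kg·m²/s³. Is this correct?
Units of each symbol in τ = Fr:
  F (force): kg·m/s²
  r (lever arm): m

Multiplying the contributions: [kg·m/s²] · [m]
Adding exponents of each base unit: kg: 1, m: 2, s: -2
SI base units of torque: kg·m²/s²

The claimed units kg·m²/s³ (exponents kg: 1, m: 2, s: -3) do not match the derived units kg·m²/s² (exponents kg: 1, m: 2, s: -2), so the claim is incorrect.

Answer: No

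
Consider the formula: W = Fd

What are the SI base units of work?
Units of each symbol in W = Fd:
  F (force): kg·m/s²
  d (displacement): m

Multiplying the contributions: [kg·m/s²] · [m]
Adding exponents of each base unit: kg: 1, m: 2, s: -2
SI base units of work: kg·m²/s²

Answer: kg·m²/s²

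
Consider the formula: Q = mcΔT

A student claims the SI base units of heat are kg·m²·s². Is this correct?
Units of each symbol in Q = mcΔT:
  m (mass): kg
  c (specific heat capacity, in J/(kg·K)): m²/(s²·K)
  ΔT (temperature change): K

Multiplying the contributions: [kg] · [m²/(s²·K)] · [K]
Adding exponents of each base unit: kg: 1, m: 2, s: -2
SI base units of heat: kg·m²/s²

The claimed units kg·m²·s² (exponents kg: 1, m: 2, s: 2) do not match the derived units kg·m²/s² (exponents kg: 1, m: 2, s: -2), so the claim is incorrect.

Answer: No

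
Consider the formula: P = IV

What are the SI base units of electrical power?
Units of each symbol in P = IV:
  I (current): A
  V (voltage, in volts): kg·m²/(s³·A)

Multiplying the contributions: [A] · [kg·m²/(s³·A)]
Adding exponents of each base unit: kg: 1, m: 2, s: -3
SI base units of electrical power: kg·m²/s³

Answer: kg·m²/s³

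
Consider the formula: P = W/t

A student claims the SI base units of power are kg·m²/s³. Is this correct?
Units of each symbol in P = W/t:
  W (work): kg·m²/s²
  t (time): s  → in the denominator, contributes 1/s

Multiplying the contributions: [kg·m²/s²] · [1/s]
Adding exponents of each base unit: kg: 1, m: 2, s: -3
SI base units of power: kg·m²/s³

The claimed units kg·m²/s³ match the derived units, so the claim is correct.

Answer: Yes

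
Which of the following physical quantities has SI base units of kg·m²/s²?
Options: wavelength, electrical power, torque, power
Checking the SI base units of each option:
  wavelength (λ = v/f): m  ✗
  electrical power (P = IV): kg·m²/s³  ✗
  torque (τ = Fr): kg·m²/s²  ✓ matches
  power (P = W/t): kg·m²/s³  ✗

Only torque has units kg·m²/s².

Answer: torque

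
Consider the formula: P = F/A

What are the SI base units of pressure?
Units of each symbol in P = F/A:
  F (force): kg·m/s²
  A (area): m²  → in the denominator, contributes 1/m²

Multiplying the contributions: [kg·m/s²] · [1/m²]
Adding exponents of each base unit: kg: 1, m: -1, s: -2
SI base units of pressure: kg/(m·s²)

Answer: kg/(m·s²)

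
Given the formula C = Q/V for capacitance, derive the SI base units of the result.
Units of each symbol in C = Q/V:
  Q (charge, in coulombs): s·A
  V (voltage, in volts): kg·m²/(s³·A)  → in the denominator, contributes s³·A/(kg·m²)

Multiplying the contributions: [s·A] · [s³·A/(kg·m²)]
Adding exponents of each base unit: kg: -1, m: -2, s: 4, A: 2
SI base units of capacitance: s⁴·A²/(kg·m²)

Answer: s⁴·A²/(kg·m²)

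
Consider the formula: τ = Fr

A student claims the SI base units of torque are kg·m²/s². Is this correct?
Units of each symbol in τ = Fr:
  F (force): kg·m/s²
  r (lever arm): m

Multiplying the contributions: [kg·m/s²] · [m]
Adding exponents of each base unit: kg: 1, m: 2, s: -2
SI base units of torque: kg·m²/s²

The claimed units kg·m²/s² match the derived units, so the claim is correct.

Answer: Yes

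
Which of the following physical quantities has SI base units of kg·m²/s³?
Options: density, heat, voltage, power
Checking the SI base units of each option:
  density (ρ = m/V): kg/m³  ✗
  heat (Q = mcΔT): kg·m²/s²  ✗
  voltage (V = IR): kg·m²/(s³·A)  ✗
  power (P = W/t): kg·m²/s³  ✓ matches

Only power has units kg·m²/s³.

Answer: power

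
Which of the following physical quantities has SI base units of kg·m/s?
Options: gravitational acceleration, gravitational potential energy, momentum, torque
Checking the SI base units of each option:
  gravitational acceleration (g = GM/r²): m/s²  ✗
  gravitational potential energy (U = -GMm/r): kg·m²/s²  ✗
  momentum (p = mv): kg·m/s  ✓ matches
  torque (τ = Fr): kg·m²/s²  ✗

Only momentum has units kg·m/s.

Answer: momentum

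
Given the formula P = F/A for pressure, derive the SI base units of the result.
Units of each symbol in P = F/A:
  F (force): kg·m/s²
  A (area): m²  → in the denominator, contributes 1/m²

Multiplying the contributions: [kg·m/s²] · [1/m²]
Adding exponents of each base unit: kg: 1, m: -1, s: -2
SI base units of pressure: kg/(m·s²)

Answer: kg/(m·s²)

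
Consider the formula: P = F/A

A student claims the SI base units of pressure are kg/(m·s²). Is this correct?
Units of each symbol in P = F/A:
  F (force): kg·m/s²
  A (area): m²  → in the denominator, contributes 1/m²

Multiplying the contributions: [kg·m/s²] · [1/m²]
Adding exponents of each base unit: kg: 1, m: -1, s: -2
SI base units of pressure: kg/(m·s²)

The claimed units kg/(m·s²) match the derived units, so the claim is correct.

Answer: Yes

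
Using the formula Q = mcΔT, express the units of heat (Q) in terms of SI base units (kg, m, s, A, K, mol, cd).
Units of each symbol in Q = mcΔT:
  m (mass): kg
  c (specific heat capacity, in J/(kg·K)): m²/(s²·K)
  ΔT (temperature change): K

Multiplying the contributions: [kg] · [m²/(s²·K)] · [K]
Adding exponents of each base unit: kg: 1, m: 2, s: -2
SI base units of heat: kg·m²/s²

Answer: kg·m²/s²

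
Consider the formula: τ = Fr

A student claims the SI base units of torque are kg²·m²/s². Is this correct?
Units of each symbol in τ = Fr:
  F (force): kg·m/s²
  r (lever arm): m

Multiplying the contributions: [kg·m/s²] · [m]
Adding exponents of each base unit: kg: 1, m: 2, s: -2
SI base units of torque: kg·m²/s²

The claimed units kg²·m²/s² (exponents kg: 2, m: 2, s: -2) do not match the derived units kg·m²/s² (exponents kg: 1, m: 2, s: -2), so the claim is incorrect.

Answer: No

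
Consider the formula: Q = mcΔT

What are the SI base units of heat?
Units of each symbol in Q = mcΔT:
  m (mass): kg
  c (specific heat capacity, in J/(kg·K)): m²/(s²·K)
  ΔT (temperature change): K

Multiplying the contributions: [kg] · [m²/(s²·K)] · [K]
Adding exponents of each base unit: kg: 1, m: 2, s: -2
SI base units of heat: kg·m²/s²

Answer: kg·m²/s²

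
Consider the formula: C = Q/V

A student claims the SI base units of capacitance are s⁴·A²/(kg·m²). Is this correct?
Units of each symbol in C = Q/V:
  Q (charge, in coulombs): s·A
  V (voltage, in volts): kg·m²/(s³·A)  → in the denominator, contributes s³·A/(kg·m²)

Multiplying the contributions: [s·A] · [s³·A/(kg·m²)]
Adding exponents of each base unit: kg: -1, m: -2, s: 4, A: 2
SI base units of capacitance: s⁴·A²/(kg·m²)

The claimed units s⁴·A²/(kg·m²) match the derived units, so the claim is correct.

Answer: Yes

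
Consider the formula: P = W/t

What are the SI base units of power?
Units of each symbol in P = W/t:
  W (work): kg·m²/s²
  t (time): s  → in the denominator, contributes 1/s

Multiplying the contributions: [kg·m²/s²] · [1/s]
Adding exponents of each base unit: kg: 1, m: 2, s: -3
SI base units of power: kg·m²/s³

Answer: kg·m²/s³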